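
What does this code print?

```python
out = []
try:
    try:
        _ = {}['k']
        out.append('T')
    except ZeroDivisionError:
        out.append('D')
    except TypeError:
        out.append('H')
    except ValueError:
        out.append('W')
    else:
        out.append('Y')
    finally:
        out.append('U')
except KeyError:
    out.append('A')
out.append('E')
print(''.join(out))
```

Execution trace: 'U' (inner finally) → 'A' (outer except KeyError) → 'E' (after the try/except). Output: UAE

Answer: UAE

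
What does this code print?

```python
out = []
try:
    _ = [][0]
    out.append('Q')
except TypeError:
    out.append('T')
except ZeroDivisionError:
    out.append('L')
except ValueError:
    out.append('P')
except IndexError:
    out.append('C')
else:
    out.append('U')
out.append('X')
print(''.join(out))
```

Execution trace: 'C' (except IndexError) → 'X' (after the try/except). Output: CX

Answer: CX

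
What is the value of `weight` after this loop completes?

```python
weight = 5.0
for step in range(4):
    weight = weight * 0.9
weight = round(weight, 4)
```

Exponential decay: 5.0 * 0.9^4
`weight` takes the values: 5.0 → 4.5 → 4.05 → 3.645 → 3.2805

Answer: 3.2805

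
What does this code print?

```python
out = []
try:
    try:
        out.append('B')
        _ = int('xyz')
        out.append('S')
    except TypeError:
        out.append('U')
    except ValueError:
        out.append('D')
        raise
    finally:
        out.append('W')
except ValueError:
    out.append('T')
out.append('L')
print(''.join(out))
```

Execution trace: 'B' (inner try body) → 'D' (inner except ValueError) → 'W' (inner finally) → 'T' (outer except ValueError) → 'L' (after the try/except). Output: BDWTL

Answer: BDWTL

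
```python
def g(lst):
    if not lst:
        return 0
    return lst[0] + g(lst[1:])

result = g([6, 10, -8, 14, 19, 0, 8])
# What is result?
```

6 + 10 + (-8) + 14 + 19 + 0 + 8 + 0 = 49

Answer: 49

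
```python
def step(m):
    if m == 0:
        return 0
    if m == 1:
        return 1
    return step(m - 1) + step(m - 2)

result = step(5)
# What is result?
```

Build up from base cases: step(0)=0, step(1)=1, step(2)=1, step(3)=2, step(4)=3, step(5)=5

Answer: 5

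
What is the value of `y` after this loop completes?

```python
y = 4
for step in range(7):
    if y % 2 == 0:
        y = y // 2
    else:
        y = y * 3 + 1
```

Collatz-style transformation from 4
`y` takes the values: 4 → 2 → 1 → 4 → 2 → 1 → 4 → 2

Answer: 2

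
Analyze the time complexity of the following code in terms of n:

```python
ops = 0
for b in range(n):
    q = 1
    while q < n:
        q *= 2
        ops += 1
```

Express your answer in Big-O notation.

Each loop level contributes: n × log n. Multiplying the contributions gives O(n log n).

Answer: O(n log n)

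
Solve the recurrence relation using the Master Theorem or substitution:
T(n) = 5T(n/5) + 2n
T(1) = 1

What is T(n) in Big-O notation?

By Master Theorem: a=5, b=5, f(n)=2n. Since log_5(5) = 1 and f(n) = Θ(n^1), Case 2 applies. T(n) = O(n log n).

Answer: O(n log n)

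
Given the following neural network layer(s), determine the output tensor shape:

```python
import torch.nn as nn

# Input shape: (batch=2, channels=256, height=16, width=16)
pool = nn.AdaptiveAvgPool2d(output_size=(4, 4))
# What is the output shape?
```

Input: (2, 256, 16, 16) -> Output: (2, 256, 4, 4)

Answer: (2, 256, 4, 4)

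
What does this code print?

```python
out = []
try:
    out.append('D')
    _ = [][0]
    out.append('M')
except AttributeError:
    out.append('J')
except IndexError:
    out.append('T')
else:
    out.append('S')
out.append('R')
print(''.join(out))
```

Execution trace: 'D' (try body) → 'T' (except IndexError) → 'R' (after the try/except). Output: DTR

Answer: DTR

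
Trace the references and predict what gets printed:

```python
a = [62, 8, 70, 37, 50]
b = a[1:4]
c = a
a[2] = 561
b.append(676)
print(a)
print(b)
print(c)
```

Key concept: slice vs alias.
Step by step:
`a = [62, 8, 70, 37, 50]` → a = [62, 8, 70, 37, 50]
`b = a[1:4]` → b = [8, 70, 37]
`c = a` → c = [62, 8, 70, 37, 50] (same object as a)
`a[2] = 561` → a = [62, 8, 561, 37, 50] (same object as c); c = [62, 8, 561, 37, 50] (same object as a)
`b.append(676)` → b = [8, 70, 37, 676]
`print(a)` → prints [62, 8, 561, 37, 50]
`print(b)` → prints [8, 70, 37, 676]
`print(c)` → prints [62, 8, 561, 37, 50]

Answer:
[62, 8, 561, 37, 50]
[8, 70, 37, 676]
[62, 8, 561, 37, 50]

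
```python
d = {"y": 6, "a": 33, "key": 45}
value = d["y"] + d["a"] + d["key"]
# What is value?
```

Trace:
`d = {"y": 6, "a": 33, "key": 45}` → d = {'y': 6, 'a': 33, 'key': 45}
`value = d["y"] + d["a"] + d["key"]` → value = 84
So value = 84

Answer: 84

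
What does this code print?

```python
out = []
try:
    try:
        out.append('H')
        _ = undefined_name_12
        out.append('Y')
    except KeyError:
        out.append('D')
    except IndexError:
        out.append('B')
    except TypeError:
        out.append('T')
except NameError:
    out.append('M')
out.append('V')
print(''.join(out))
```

Execution trace: 'H' (try body) → 'M' (outer except NameError) → 'V' (after the try/except). Output: HMV

Answer: HMV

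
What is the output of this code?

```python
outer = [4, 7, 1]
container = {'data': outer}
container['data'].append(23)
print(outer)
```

Key concept: dict holds reference to list.
Step by step:
`outer = [4, 7, 1]` → outer = [4, 7, 1]
`container = {'data': outer}` → container = {'data': [4, 7, 1]}
`container['data'].append(23)` → outer = [4, 7, 1, 23]; container = {'data': [4, 7, 1, 23]}
`print(outer)` → prints [4, 7, 1, 23]

Answer: [4, 7, 1, 23]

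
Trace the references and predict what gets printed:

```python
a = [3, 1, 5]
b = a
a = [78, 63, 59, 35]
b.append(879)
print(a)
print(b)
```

Key concept: rebinding vs mutation: a is rebound to a new list, b still points at the original.
Step by step:
`a = [3, 1, 5]` → a = [3, 1, 5]
`b = a` → b = [3, 1, 5] (same object as a)
`a = [78, 63, 59, 35]` → a = [78, 63, 59, 35]
`b.append(879)` → b = [3, 1, 5, 879]
`print(a)` → prints [78, 63, 59, 35]
`print(b)` → prints [3, 1, 5, 879]

Answer:
[78, 63, 59, 35]
[3, 1, 5, 879]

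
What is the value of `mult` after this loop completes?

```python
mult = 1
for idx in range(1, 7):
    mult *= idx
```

6! = 720
`mult` takes the values: 1 → 2 → 6 → 24 → 120 → 720

Answer: 720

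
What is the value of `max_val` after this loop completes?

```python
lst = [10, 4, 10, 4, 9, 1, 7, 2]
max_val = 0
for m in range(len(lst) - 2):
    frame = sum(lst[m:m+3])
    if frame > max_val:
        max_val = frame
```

Max sum of 3-element window in [10, 4, 10, 4, 9, 1, 7, 2]
`max_val` takes the values: 0 → 24

Answer: 24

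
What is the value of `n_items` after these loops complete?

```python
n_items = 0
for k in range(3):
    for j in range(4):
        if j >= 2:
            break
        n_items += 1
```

Inner breaks at 2, outer runs 3 times
`n_items` takes the values: 0 → 1 → 2 → 3 → 4 → 5 → 6

Answer: 6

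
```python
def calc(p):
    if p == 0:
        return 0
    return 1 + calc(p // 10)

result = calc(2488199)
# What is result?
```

Count of digits of 2488199: 7

Answer: 7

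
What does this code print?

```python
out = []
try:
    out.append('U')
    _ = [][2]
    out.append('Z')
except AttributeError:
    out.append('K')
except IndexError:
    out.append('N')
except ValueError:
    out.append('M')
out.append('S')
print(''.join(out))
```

Execution trace: 'U' (try body) → 'N' (except IndexError) → 'S' (after the try/except). Output: UNS

Answer: UNS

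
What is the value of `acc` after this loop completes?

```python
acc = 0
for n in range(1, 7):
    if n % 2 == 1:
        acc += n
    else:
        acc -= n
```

Add odd, subtract even
`acc` takes the values: 0 → 1 → -1 → 2 → -2 → 3 → -3

Answer: -3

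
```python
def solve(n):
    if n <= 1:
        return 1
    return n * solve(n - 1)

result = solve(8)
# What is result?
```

solve(8) = 8 * 7 * 6 * 5 * 4 * 3 * 2 * 1 = 40320

Answer: 40320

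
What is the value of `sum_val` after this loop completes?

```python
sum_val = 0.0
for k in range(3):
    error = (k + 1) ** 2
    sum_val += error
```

Sum of squared losses 1² + 2² + ... + 3²
`sum_val` takes the values: 0.0 → 1.0 → 5.0 → 14.0

Answer: 14.0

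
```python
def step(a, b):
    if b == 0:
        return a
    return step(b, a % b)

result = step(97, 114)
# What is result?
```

step(97, 114) -> step(114, 97) -> step(97, 17) -> step(17, 12) -> step(12, 5) -> step(5, 2) -> step(2, 1) -> step(1, 0) -> 1

Answer: 1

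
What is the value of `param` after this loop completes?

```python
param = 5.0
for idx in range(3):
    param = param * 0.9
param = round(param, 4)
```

Exponential decay: 5.0 * 0.9^3
`param` takes the values: 5.0 → 4.5 → 4.05 → 3.645

Answer: 3.645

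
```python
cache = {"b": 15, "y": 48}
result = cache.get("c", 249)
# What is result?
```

Trace:
`cache = {"b": 15, "y": 48}` → cache = {'b': 15, 'y': 48}
`result = cache.get("c", 249)` → result = 249
So result = 249

Answer: 249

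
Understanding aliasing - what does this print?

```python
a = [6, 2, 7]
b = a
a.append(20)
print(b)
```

Key concept: basic list aliasing.
Step by step:
`a = [6, 2, 7]` → a = [6, 2, 7]
`b = a` → b = [6, 2, 7] (same object as a)
`a.append(20)` → a = [6, 2, 7, 20] (same object as b); b = [6, 2, 7, 20] (same object as a)
`print(b)` → prints [6, 2, 7, 20]

Answer: [6, 2, 7, 20]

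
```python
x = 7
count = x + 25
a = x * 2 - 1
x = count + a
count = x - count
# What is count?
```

Trace:
`x = 7` → x = 7
`count = x + 25` → count = 32
`a = x * 2 - 1` → a = 13
`x = count + a` → x = 45
`count = x - count` → count = 13
So count = 13

Answer: 13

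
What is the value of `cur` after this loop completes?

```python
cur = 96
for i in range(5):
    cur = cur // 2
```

Halve 5 times: 96 // 2^5 = 3
`cur` takes the values: 96 → 48 → 24 → 12 → 6 → 3

Answer: 3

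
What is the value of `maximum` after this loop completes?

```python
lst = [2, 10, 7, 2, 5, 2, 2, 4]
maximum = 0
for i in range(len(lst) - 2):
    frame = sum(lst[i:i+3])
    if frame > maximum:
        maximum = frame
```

Max sum of 3-element window in [2, 10, 7, 2, 5, 2, 2, 4]
`maximum` takes the values: 0 → 19

Answer: 19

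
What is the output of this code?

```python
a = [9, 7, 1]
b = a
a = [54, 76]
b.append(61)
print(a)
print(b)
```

Key concept: rebinding vs mutation: a is rebound to a new list, b still points at the original.
Step by step:
`a = [9, 7, 1]` → a = [9, 7, 1]
`b = a` → b = [9, 7, 1] (same object as a)
`a = [54, 76]` → a = [54, 76]
`b.append(61)` → b = [9, 7, 1, 61]
`print(a)` → prints [54, 76]
`print(b)` → prints [9, 7, 1, 61]

Answer:
[54, 76]
[9, 7, 1, 61]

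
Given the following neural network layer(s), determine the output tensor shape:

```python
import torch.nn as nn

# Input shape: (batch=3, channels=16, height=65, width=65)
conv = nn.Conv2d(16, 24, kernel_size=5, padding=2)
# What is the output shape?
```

Input: (3, 16, 65, 65) -> Output: (3, 24, 65, 65)

Answer: (3, 24, 65, 65)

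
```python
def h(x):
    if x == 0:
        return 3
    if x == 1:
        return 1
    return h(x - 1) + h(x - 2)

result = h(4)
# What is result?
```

Build up from base cases: h(0)=3, h(1)=1, h(2)=4, h(3)=5, h(4)=9

Answer: 9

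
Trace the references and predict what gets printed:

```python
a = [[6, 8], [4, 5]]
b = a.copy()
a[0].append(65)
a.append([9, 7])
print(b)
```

Key concept: shallow copy with nested lists.
Step by step:
`a = [[6, 8], [4, 5]]` → a = [[6, 8], [4, 5]]
`b = a.copy()` → b = [[6, 8], [4, 5]]
`a[0].append(65)` → a = [[6, 8, 65], [4, 5]]; b = [[6, 8, 65], [4, 5]]
`a.append([9, 7])` → a = [[6, 8, 65], [4, 5], [9, 7]]
`print(b)` → prints [[6, 8, 65], [4, 5]]

Answer: [[6, 8, 65], [4, 5]]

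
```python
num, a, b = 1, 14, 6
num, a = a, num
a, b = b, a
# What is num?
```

Trace:
`num, a, b = 1, 14, 6` → num = 1; a = 14; b = 6
`num, a = a, num` → num = 14; a = 1
`a, b = b, a` → a = 6; b = 1
So num = 14

Answer: 14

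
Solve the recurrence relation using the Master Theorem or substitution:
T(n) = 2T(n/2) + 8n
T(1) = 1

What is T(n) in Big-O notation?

By Master Theorem: a=2, b=2, f(n)=8n. Since log_2(2) = 1 and f(n) = Θ(n^1), Case 2 applies. T(n) = O(n log n).

Answer: O(n log n)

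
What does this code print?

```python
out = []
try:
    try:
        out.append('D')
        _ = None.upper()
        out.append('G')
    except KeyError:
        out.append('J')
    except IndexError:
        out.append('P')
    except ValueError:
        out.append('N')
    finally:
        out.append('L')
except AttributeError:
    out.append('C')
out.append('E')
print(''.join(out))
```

Execution trace: 'D' (try body) → 'L' (finally) → 'C' (outer except AttributeError) → 'E' (after the try/except). Output: DLCE

Answer: DLCE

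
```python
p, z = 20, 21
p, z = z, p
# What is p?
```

Trace:
`p, z = 20, 21` → p = 20; z = 21
`p, z = z, p` → p = 21; z = 20
So p = 21

Answer: 21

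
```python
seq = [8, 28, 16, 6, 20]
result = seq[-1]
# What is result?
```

Trace:
`seq = [8, 28, 16, 6, 20]` → seq = [8, 28, 16, 6, 20]
`result = seq[-1]` → result = 20
So result = 20

Answer: 20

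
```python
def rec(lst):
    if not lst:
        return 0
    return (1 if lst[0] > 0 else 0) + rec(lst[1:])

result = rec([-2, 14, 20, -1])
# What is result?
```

Count of positive elements in [-2, 14, 20, -1] = 2

Answer: 2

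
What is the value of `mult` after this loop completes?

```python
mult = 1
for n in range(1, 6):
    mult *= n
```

5! = 120
`mult` takes the values: 1 → 2 → 6 → 24 → 120

Answer: 120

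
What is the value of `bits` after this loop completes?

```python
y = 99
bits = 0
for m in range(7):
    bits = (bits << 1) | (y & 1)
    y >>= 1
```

Reverse lowest 7 bits of 99
`bits` takes the values: 0 → 1 → 3 → 6 → 12 → 24 → 49 → 99

Answer: 99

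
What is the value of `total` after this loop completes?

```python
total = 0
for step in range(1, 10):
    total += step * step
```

Sum of squares 1² to 9² = 285
`total` takes the values: 0 → 1 → 5 → 14 → 30 → 55 → 91 → 140 → 204 → 285

Answer: 285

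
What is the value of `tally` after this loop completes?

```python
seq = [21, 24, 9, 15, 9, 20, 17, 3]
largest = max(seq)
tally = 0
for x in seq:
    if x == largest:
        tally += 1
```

Count of max value 24 in [21, 24, 9, 15, 9, 20, 17, 3]
`tally` takes the values: 0 → 1

Answer: 1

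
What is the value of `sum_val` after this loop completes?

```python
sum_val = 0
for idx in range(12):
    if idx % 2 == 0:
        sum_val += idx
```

Sum of even numbers 0 to 11
`sum_val` takes the values: 0 → 2 → 6 → 12 → 20 → 30

Answer: 30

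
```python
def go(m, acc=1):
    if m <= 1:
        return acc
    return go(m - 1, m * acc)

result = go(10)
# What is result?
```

Accumulator trace (n, acc): (10, 1) -> (9, 10) -> (8, 90) -> (7, 720) -> (6, 5040) -> (5, 30240) -> (4, 151200) -> (3, 604800) -> (2, 1814400) -> (1, 3628800) -> return 3628800

Answer: 3628800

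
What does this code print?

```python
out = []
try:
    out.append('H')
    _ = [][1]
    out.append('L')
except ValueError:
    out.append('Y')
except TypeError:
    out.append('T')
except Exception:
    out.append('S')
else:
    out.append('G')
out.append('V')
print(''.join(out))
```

Execution trace: 'H' (try body) → 'S' (except Exception) → 'V' (after the try/except). Output: HSV

Answer: HSV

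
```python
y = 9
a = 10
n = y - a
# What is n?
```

Trace:
`y = 9` → y = 9
`a = 10` → a = 10
`n = y - a` → n = -1
So n = -1

Answer: -1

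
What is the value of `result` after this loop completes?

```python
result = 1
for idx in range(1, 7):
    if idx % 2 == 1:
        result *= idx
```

Product of odd numbers 1 to 6
`result` takes the values: 1 → 3 → 15

Answer: 15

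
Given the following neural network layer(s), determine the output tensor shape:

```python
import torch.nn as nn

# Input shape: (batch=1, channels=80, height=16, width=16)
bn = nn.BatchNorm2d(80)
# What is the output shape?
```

Input: (1, 80, 16, 16) -> Output: (1, 80, 16, 16)

Answer: (1, 80, 16, 16)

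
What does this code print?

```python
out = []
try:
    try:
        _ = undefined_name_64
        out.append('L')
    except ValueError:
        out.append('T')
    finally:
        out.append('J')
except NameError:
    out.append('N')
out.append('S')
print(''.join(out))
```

Execution trace: 'J' (finally) → 'N' (outer except NameError) → 'S' (after the try/except). Output: JNS

Answer: JNS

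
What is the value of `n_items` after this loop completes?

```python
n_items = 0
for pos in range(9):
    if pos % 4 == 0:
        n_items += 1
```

Count numbers divisible by 4 in range(9)
`n_items` takes the values: 0 → 1 → 2 → 3

Answer: 3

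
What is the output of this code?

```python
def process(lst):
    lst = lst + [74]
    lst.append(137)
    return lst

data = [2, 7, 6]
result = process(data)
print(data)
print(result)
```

Key concept: rebinding parameter vs mutation.
Step by step:
`data = [2, 7, 6]` → data = [2, 7, 6]
`result = process(data)` → result = [2, 7, 6, 74, 137]
`print(data)` → prints [2, 7, 6]
`print(result)` → prints [2, 7, 6, 74, 137]

Answer:
[2, 7, 6]
[2, 7, 6, 74, 137]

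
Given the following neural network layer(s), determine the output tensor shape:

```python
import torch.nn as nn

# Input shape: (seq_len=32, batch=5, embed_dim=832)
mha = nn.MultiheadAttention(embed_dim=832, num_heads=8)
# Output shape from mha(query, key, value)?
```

Input: (32, 5, 832) -> Output: (32, 5, 832)

Answer: (32, 5, 832)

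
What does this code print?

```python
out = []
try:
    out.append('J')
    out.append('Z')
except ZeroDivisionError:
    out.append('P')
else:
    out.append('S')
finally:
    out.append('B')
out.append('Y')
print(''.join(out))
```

Execution trace: 'J' (try body) → 'Z' (try body, no exception) → 'S' (else) → 'B' (finally) → 'Y' (after the try/except). Output: JZSBY

Answer: JZSBY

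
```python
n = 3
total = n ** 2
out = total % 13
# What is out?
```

Trace:
`n = 3` → n = 3
`total = n ** 2` → total = 9
`out = total % 13` → out = 9
So out = 9

Answer: 9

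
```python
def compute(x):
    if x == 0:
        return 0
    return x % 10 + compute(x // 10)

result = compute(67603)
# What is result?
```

Sum of digits of 67603: 3 + 0 + 6 + 7 + 6 = 22

Answer: 22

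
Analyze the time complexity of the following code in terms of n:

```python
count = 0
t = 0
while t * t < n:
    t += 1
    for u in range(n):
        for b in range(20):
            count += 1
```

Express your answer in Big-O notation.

Each loop level contributes: √n × n × 1. Multiplying the contributions gives O(n√n).

Answer: O(n√n)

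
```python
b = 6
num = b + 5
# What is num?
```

Trace:
`b = 6` → b = 6
`num = b + 5` → num = 11
So num = 11

Answer: 11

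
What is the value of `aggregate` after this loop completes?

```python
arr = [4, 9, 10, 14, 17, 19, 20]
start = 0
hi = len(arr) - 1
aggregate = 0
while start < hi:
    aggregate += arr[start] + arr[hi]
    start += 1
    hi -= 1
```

Sum of pairs from ends
`aggregate` takes the values: 0 → 24 → 52 → 79

Answer: 79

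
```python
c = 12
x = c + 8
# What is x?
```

Trace:
`c = 12` → c = 12
`x = c + 8` → x = 20
So x = 20

Answer: 20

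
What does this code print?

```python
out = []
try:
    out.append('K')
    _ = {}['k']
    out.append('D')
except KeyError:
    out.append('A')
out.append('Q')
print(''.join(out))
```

Execution trace: 'K' (try body) → 'A' (except KeyError) → 'Q' (after the try/except). Output: KAQ

Answer: KAQ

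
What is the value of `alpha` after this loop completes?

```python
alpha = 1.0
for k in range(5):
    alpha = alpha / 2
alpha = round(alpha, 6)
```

Halving LR 5 times: 1 / 2^5
`alpha` takes the values: 1.0 → 0.5 → 0.25 → 0.125 → 0.0625 → 0.03125

Answer: 0.03125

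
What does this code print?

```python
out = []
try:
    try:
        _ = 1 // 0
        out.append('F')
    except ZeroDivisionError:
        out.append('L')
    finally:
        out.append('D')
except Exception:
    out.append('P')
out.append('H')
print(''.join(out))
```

Execution trace: 'L' (inner except ZeroDivisionError) → 'D' (inner finally) → 'H' (after the try/except). Output: LDH

Answer: LDH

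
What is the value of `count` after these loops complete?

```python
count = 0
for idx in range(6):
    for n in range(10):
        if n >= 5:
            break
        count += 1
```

Inner breaks at 5, outer runs 6 times
`count` takes the values: 0 → 1 → 2 → 3 → 4 → 5 → 6 → 7 → 8 → 9 → 10 → 11 → 12 → 13 → 14 → 15 → 16 → 17 → 18 → 19 → 20 → 21 → 22 → 23 → 24 → 25 → 26 → 27 → 28 → 29 → 30

Answer: 30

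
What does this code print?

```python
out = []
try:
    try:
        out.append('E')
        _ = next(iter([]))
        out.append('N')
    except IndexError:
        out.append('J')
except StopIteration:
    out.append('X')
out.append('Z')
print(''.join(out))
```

Execution trace: 'E' (try body) → 'X' (outer except StopIteration) → 'Z' (after the try/except). Output: EXZ

Answer: EXZ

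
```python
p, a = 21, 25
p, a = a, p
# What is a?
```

Trace:
`p, a = 21, 25` → p = 21; a = 25
`p, a = a, p` → p = 25; a = 21
So a = 21

Answer: 21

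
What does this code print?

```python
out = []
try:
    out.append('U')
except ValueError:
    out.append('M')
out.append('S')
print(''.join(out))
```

Execution trace: 'U' (try body, no exception) → 'S' (after the try/except). Output: US

Answer: US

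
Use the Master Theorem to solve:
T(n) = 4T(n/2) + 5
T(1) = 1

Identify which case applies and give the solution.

a=4, b=2, f(n)=5. log_2(4) = 2. Since c=0 < 2, Case 1 applies: T(n) = Θ(n^log_b(a)) = O(n^2).

Answer: O(n^2) - Case 1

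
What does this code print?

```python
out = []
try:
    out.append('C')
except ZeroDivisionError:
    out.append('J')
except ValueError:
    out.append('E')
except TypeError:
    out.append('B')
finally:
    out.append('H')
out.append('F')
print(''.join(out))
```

Execution trace: 'C' (try body, no exception) → 'H' (finally) → 'F' (after the try/except). Output: CHF

Answer: CHF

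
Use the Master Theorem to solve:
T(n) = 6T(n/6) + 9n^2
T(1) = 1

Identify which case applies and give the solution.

a=6, b=6, f(n)=9n^2. log_6(6) = 1. Since c=2 > 1 and the regularity condition holds (6(n/6)^2 = (6/6^2)n^2 with 6/6^2 < 1), Case 3 applies: T(n) = Θ(f(n)) = O(n^2).

Answer: O(n^2) - Case 3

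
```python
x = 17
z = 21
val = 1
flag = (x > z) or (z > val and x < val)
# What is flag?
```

Trace:
`x = 17` → x = 17
`z = 21` → z = 21
`val = 1` → val = 1
`flag = (x > z) or (z > val and x < val)` → flag = False
So flag = False

Answer: False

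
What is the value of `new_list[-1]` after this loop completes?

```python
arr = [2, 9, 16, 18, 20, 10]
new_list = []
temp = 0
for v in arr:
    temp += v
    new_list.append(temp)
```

Cumulative sum ends at 75
`new_list` takes the values: [] → [2] → [2, 11] → [2, 11, 27] → [2, 11, 27, 45] → [2, 11, 27, 45, 65] → [2, 11, 27, 45, 65, 75]
So `new_list[-1]` = 75

Answer: 75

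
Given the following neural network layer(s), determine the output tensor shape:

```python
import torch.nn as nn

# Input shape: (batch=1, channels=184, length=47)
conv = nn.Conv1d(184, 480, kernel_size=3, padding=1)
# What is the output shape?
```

Input: (1, 184, 47) -> Output: (1, 480, 47)

Answer: (1, 480, 47)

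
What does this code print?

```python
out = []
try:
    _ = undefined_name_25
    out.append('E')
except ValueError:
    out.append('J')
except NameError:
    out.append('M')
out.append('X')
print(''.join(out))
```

Execution trace: 'M' (except NameError) → 'X' (after the try/except). Output: MX

Answer: MX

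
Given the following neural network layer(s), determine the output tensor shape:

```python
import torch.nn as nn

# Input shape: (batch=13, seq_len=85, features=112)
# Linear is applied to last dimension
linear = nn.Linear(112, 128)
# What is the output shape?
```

Input: (13, 85, 112) -> Output: (13, 85, 128)

Answer: (13, 85, 128)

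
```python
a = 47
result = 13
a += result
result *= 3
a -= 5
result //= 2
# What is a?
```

Trace:
`a = 47` → a = 47
`result = 13` → result = 13
`a += result` → a = 60
`result *= 3` → result = 39
`a -= 5` → a = 55
`result //= 2` → result = 19
So a = 55

Answer: 55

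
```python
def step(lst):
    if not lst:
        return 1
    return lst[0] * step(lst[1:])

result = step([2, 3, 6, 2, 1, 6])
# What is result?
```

Product over [2, 3, 6, 2, 1, 6] = 2 * 3 * 6 * 2 * 1 * 6 = 432

Answer: 432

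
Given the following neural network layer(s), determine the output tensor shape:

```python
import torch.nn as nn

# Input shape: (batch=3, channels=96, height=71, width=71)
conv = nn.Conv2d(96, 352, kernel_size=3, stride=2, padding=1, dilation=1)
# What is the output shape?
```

Input: (3, 96, 71, 71) -> Output: (3, 352, 36, 36)

Answer: (3, 352, 36, 36)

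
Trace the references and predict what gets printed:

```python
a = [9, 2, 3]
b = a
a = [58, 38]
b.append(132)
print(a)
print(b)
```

Key concept: rebinding vs mutation: a is rebound to a new list, b still points at the original.
Step by step:
`a = [9, 2, 3]` → a = [9, 2, 3]
`b = a` → b = [9, 2, 3] (same object as a)
`a = [58, 38]` → a = [58, 38]
`b.append(132)` → b = [9, 2, 3, 132]
`print(a)` → prints [58, 38]
`print(b)` → prints [9, 2, 3, 132]

Answer:
[58, 38]
[9, 2, 3, 132]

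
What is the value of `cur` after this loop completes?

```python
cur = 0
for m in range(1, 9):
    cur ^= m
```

XOR of 1 to 8
`cur` takes the values: 0 → 1 → 3 → 0 → 4 → 1 → 7 → 0 → 8

Answer: 8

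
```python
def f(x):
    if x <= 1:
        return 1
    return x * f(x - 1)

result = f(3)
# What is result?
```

f(3) = 3 * 2 * 1 = 6

Answer: 6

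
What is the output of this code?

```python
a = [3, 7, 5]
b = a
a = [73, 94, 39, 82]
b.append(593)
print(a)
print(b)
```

Key concept: rebinding vs mutation: a is rebound to a new list, b still points at the original.
Step by step:
`a = [3, 7, 5]` → a = [3, 7, 5]
`b = a` → b = [3, 7, 5] (same object as a)
`a = [73, 94, 39, 82]` → a = [73, 94, 39, 82]
`b.append(593)` → b = [3, 7, 5, 593]
`print(a)` → prints [73, 94, 39, 82]
`print(b)` → prints [3, 7, 5, 593]

Answer:
[73, 94, 39, 82]
[3, 7, 5, 593]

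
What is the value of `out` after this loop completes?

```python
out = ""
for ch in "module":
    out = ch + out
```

Reverse 'module'
`out` takes the values: "" → "m" → "om" → "dom" → "udom" → "ludom" → "eludom"

Answer: "eludom"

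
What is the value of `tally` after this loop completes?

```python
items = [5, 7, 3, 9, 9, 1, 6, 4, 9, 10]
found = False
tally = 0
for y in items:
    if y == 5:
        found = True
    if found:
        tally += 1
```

Count elements after first 5 in [5, 7, 3, 9, 9, 1, 6, 4, 9, 10]
`tally` takes the values: 0 → 1 → 2 → 3 → 4 → 5 → 6 → 7 → 8 → 9 → 10

Answer: 10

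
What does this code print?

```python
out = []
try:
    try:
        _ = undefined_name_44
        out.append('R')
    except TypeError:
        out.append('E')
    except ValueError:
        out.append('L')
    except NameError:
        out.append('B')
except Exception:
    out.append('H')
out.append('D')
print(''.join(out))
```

Execution trace: 'B' (inner except NameError) → 'D' (after the try/except). Output: BD

Answer: BD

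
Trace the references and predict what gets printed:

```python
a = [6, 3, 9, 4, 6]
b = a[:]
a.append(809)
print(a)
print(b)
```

Key concept: slice [:] creates copy.
Step by step:
`a = [6, 3, 9, 4, 6]` → a = [6, 3, 9, 4, 6]
`b = a[:]` → b = [6, 3, 9, 4, 6]
`a.append(809)` → a = [6, 3, 9, 4, 6, 809]
`print(a)` → prints [6, 3, 9, 4, 6, 809]
`print(b)` → prints [6, 3, 9, 4, 6]

Answer:
[6, 3, 9, 4, 6, 809]
[6, 3, 9, 4, 6]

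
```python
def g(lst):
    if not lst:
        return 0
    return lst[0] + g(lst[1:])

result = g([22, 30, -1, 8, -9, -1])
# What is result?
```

22 + 30 + (-1) + 8 + (-9) + (-1) + 0 = 49

Answer: 49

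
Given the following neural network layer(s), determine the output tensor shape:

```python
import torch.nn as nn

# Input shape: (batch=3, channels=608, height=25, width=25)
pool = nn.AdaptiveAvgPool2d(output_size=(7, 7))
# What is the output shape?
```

Input: (3, 608, 25, 25) -> Output: (3, 608, 7, 7)

Answer: (3, 608, 7, 7)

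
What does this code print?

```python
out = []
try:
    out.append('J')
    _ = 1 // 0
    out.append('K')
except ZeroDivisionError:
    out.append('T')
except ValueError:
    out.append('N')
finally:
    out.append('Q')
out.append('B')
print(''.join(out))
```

Execution trace: 'J' (try body) → 'T' (except ZeroDivisionError) → 'Q' (finally) → 'B' (after the try/except). Output: JTQB

Answer: JTQB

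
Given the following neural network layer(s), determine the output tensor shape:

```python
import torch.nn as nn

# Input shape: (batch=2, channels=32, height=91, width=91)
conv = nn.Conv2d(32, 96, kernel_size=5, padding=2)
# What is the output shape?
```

Input: (2, 32, 91, 91) -> Output: (2, 96, 91, 91)

Answer: (2, 96, 91, 91)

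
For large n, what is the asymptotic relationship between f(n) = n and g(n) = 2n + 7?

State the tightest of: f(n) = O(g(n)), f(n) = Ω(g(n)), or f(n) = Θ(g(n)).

n vs 2n + 7: f(n) = Θ(g(n)) — they are asymptotically equivalent (constant factors don't affect Θ).

Answer: f(n) = Θ(g(n)) — they are asymptotically equivalent (constant factors don't affect Θ).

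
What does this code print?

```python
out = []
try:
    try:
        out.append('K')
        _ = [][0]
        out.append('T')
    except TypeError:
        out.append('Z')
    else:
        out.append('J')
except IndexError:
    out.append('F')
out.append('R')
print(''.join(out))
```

Execution trace: 'K' (try body) → 'F' (outer except IndexError) → 'R' (after the try/except). Output: KFR

Answer: KFR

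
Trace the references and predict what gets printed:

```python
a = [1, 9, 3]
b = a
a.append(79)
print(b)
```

Key concept: basic list aliasing.
Step by step:
`a = [1, 9, 3]` → a = [1, 9, 3]
`b = a` → b = [1, 9, 3] (same object as a)
`a.append(79)` → a = [1, 9, 3, 79] (same object as b); b = [1, 9, 3, 79] (same object as a)
`print(b)` → prints [1, 9, 3, 79]

Answer: [1, 9, 3, 79]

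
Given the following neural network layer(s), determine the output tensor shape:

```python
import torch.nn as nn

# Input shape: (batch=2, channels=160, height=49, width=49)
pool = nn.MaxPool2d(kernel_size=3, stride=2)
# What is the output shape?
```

Input: (2, 160, 49, 49) -> Output: (2, 160, 24, 24)

Answer: (2, 160, 24, 24)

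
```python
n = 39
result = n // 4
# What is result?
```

Trace:
`n = 39` → n = 39
`result = n // 4` → result = 9
So result = 9

Answer: 9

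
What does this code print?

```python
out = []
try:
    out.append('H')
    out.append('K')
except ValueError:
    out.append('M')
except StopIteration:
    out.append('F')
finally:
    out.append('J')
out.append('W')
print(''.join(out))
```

Execution trace: 'H' (try body) → 'K' (try body, no exception) → 'J' (finally) → 'W' (after the try/except). Output: HKJW

Answer: HKJW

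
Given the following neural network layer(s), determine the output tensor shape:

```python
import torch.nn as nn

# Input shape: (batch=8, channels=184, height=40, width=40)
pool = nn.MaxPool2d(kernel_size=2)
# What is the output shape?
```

Input: (8, 184, 40, 40) -> Output: (8, 184, 20, 20)

Answer: (8, 184, 20, 20)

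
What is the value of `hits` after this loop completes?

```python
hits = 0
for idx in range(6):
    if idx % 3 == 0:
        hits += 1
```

Count numbers divisible by 3 in range(6)
`hits` takes the values: 0 → 1 → 2

Answer: 2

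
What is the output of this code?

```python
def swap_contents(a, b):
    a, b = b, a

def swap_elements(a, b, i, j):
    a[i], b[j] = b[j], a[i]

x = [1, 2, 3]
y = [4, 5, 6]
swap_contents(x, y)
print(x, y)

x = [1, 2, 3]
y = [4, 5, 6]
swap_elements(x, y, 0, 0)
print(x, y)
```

Key concept: parameter rebinding vs mutation.
Step by step:
`x = [1, 2, 3]` → x = [1, 2, 3]
`y = [4, 5, 6]` → y = [4, 5, 6]
`swap_contents(x, y)` → no visible change to tracked variables
`print(x, y)` → prints [1, 2, 3] [4, 5, 6]
`x = [1, 2, 3]` → x = [1, 2, 3]
`y = [4, 5, 6]` → y = [4, 5, 6]
`swap_elements(x, y, 0, 0)` → x = [4, 2, 3]; y = [1, 5, 6]
`print(x, y)` → prints [4, 2, 3] [1, 5, 6]

Answer:
[1, 2, 3] [4, 5, 6]
[4, 2, 3] [1, 5, 6]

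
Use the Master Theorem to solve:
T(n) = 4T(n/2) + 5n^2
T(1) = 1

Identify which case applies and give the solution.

a=4, b=2, f(n)=5n^2. log_2(4) = 2. Since c=2 = 2, Case 2 applies: T(n) = Θ(n^log_b(a) · log n) = O(n^2 log n).

Answer: O(n^2 log n) - Case 2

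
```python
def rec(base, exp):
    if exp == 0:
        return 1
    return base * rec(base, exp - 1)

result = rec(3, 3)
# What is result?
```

rec(3, 3) = 3 * 3 * 3 = 27

Answer: 27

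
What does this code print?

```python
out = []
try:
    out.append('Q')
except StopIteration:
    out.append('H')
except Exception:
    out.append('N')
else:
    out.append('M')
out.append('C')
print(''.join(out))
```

Execution trace: 'Q' (try body, no exception) → 'M' (else) → 'C' (after the try/except). Output: QMC

Answer: QMC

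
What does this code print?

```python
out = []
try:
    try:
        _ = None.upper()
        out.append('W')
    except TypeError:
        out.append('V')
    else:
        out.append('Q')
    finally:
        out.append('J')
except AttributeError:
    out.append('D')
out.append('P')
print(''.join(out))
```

Execution trace: 'J' (finally) → 'D' (outer except AttributeError) → 'P' (after the try/except). Output: JDP

Answer: JDP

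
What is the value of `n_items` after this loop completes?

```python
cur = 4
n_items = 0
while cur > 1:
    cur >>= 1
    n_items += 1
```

Count right shifts until 1
`n_items` takes the values: 0 → 1 → 2

Answer: 2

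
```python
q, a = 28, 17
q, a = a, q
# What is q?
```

Trace:
`q, a = 28, 17` → q = 28; a = 17
`q, a = a, q` → q = 17; a = 28
So q = 17

Answer: 17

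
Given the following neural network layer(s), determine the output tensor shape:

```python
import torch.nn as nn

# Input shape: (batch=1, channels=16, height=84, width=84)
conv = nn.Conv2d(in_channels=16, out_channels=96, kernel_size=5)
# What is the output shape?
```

Input: (1, 16, 84, 84) -> Output: (1, 96, 80, 80)

Answer: (1, 96, 80, 80)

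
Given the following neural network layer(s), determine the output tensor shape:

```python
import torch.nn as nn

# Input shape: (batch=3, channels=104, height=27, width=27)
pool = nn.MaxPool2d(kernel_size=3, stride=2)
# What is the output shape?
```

Input: (3, 104, 27, 27) -> Output: (3, 104, 13, 13)

Answer: (3, 104, 13, 13)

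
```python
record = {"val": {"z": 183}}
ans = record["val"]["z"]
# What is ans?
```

Trace:
`record = {"val": {"z": 183}}` → record = {'val': {'z': 183}}
`ans = record["val"]["z"]` → ans = 183
So ans = 183

Answer: 183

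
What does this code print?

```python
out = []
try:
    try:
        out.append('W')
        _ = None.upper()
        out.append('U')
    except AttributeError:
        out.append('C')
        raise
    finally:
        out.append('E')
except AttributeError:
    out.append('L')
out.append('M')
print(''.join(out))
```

Execution trace: 'W' (try body) → 'C' (except AttributeError) → 'E' (finally) → 'L' (outer except AttributeError) → 'M' (after the try/except). Output: WCELM

Answer: WCELM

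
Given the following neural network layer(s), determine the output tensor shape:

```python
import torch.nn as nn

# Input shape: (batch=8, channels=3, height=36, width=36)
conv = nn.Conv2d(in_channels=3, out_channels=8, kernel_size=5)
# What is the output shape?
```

Input: (8, 3, 36, 36) -> Output: (8, 8, 32, 32)

Answer: (8, 8, 32, 32)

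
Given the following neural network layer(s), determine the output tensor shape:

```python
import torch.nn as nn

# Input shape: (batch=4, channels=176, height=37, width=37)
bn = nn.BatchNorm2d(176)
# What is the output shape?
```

Input: (4, 176, 37, 37) -> Output: (4, 176, 37, 37)

Answer: (4, 176, 37, 37)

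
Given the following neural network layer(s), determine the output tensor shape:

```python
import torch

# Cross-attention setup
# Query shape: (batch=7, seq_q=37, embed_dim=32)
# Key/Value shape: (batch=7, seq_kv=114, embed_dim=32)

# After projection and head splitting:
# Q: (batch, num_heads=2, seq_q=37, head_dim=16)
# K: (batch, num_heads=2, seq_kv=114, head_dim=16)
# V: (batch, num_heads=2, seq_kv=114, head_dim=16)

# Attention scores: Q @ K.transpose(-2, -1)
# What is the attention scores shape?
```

Input: (7, 37, 32) -> Output: (7, 2, 37, 114)

Answer: (7, 2, 37, 114)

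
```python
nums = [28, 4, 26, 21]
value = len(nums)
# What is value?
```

Trace:
`nums = [28, 4, 26, 21]` → nums = [28, 4, 26, 21]
`value = len(nums)` → value = 4
So value = 4

Answer: 4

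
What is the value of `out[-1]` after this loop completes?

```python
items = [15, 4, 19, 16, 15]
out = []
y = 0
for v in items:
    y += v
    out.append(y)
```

Cumulative sum ends at 69
`out` takes the values: [] → [15] → [15, 19] → [15, 19, 38] → [15, 19, 38, 54] → [15, 19, 38, 54, 69]
So `out[-1]` = 69

Answer: 69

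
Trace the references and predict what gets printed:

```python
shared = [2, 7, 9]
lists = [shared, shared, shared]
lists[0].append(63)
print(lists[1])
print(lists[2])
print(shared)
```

Key concept: list of same reference.
Step by step:
`shared = [2, 7, 9]` → shared = [2, 7, 9]
`lists = [shared, shared, shared]` → lists = [[2, 7, 9], [2, 7, 9], [2, 7, 9]]
`lists[0].append(63)` → shared = [2, 7, 9, 63]; lists = [[2, 7, 9, 63], [2, 7, 9, 63], [2, 7, 9, 63]]
`print(lists[1])` → prints [2, 7, 9, 63]
`print(lists[2])` → prints [2, 7, 9, 63]
`print(shared)` → prints [2, 7, 9, 63]

Answer:
[2, 7, 9, 63]
[2, 7, 9, 63]
[2, 7, 9, 63]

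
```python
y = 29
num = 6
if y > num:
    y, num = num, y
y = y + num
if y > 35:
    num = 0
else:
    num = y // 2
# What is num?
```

Trace:
`y = 29` → y = 29
`num = 6` → num = 6
`if y > num: ...` → y > num is True → y = 6; num = 29
`y = y + num` → y = 35
`if y > 35: ...` → y > 35 is False, take else branch → num = 17
So num = 17

Answer: 17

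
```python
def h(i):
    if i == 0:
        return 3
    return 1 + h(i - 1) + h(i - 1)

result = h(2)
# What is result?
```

h(i) = 1 + 2·h(i-1), h(0)=3. Closed form: (3+1)·2^2 - 1 = 15.

Answer: 15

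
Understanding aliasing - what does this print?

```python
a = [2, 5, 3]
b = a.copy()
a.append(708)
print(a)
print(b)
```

Key concept: list.copy() creates independent copy.
Step by step:
`a = [2, 5, 3]` → a = [2, 5, 3]
`b = a.copy()` → b = [2, 5, 3]
`a.append(708)` → a = [2, 5, 3, 708]
`print(a)` → prints [2, 5, 3, 708]
`print(b)` → prints [2, 5, 3]

Answer:
[2, 5, 3, 708]
[2, 5, 3]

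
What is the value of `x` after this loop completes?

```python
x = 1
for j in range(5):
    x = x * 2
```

Multiply by 2, 5 times: 1 * 2^5 = 32
`x` takes the values: 1 → 2 → 4 → 8 → 16 → 32

Answer: 32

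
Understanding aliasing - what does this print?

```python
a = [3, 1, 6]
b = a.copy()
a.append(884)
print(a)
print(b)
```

Key concept: list.copy() creates independent copy.
Step by step:
`a = [3, 1, 6]` → a = [3, 1, 6]
`b = a.copy()` → b = [3, 1, 6]
`a.append(884)` → a = [3, 1, 6, 884]
`print(a)` → prints [3, 1, 6, 884]
`print(b)` → prints [3, 1, 6]

Answer:
[3, 1, 6, 884]
[3, 1, 6]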